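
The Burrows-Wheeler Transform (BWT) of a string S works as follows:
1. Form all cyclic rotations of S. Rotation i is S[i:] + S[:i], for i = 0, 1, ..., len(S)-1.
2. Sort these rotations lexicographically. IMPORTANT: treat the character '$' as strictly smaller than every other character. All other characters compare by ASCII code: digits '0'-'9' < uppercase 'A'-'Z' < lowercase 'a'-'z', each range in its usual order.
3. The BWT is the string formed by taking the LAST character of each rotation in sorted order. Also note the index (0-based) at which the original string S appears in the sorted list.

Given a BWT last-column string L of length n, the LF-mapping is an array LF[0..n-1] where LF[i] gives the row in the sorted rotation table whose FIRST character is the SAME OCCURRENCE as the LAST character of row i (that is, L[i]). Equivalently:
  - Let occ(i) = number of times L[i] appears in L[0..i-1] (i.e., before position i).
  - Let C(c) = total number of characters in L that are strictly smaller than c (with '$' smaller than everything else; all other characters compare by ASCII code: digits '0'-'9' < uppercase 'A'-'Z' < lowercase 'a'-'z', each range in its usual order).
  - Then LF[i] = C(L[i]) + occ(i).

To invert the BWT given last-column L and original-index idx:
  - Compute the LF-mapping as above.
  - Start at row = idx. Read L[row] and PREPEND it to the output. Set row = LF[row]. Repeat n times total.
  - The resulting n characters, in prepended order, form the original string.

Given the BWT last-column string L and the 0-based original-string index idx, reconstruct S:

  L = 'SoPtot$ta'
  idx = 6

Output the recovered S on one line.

LF mapping: 2 4 1 6 5 7 0 8 3
Walk LF starting at row 6, prepending L[row]:
  step 1: row=6, L[6]='$', prepend. Next row=LF[6]=0
  step 2: row=0, L[0]='S', prepend. Next row=LF[0]=2
  step 3: row=2, L[2]='P', prepend. Next row=LF[2]=1
  step 4: row=1, L[1]='o', prepend. Next row=LF[1]=4
  step 5: row=4, L[4]='o', prepend. Next row=LF[4]=5
  step 6: row=5, L[5]='t', prepend. Next row=LF[5]=7
  step 7: row=7, L[7]='t', prepend. Next row=LF[7]=8
  step 8: row=8, L[8]='a', prepend. Next row=LF[8]=3
  step 9: row=3, L[3]='t', prepend. Next row=LF[3]=6
Reversed output: tattooPS$

Answer: tattooPS$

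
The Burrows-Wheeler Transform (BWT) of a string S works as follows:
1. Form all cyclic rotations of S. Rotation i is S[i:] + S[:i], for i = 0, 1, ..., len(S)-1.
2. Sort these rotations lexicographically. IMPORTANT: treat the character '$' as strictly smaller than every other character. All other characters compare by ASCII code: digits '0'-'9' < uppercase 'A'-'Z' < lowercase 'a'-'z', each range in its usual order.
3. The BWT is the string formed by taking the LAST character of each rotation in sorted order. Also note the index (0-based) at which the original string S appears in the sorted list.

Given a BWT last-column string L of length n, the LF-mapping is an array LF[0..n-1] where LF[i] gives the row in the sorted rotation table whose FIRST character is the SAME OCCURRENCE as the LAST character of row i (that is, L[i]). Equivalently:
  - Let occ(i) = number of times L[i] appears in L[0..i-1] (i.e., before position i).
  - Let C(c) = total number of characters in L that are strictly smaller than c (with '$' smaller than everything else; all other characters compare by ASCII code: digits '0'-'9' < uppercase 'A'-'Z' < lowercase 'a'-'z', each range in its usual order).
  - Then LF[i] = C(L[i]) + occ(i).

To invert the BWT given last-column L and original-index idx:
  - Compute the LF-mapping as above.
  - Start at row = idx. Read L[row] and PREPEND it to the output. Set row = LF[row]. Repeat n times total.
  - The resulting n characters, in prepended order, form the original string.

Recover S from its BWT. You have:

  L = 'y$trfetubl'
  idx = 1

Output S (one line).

Answer: butterfly$

Derivation:
LF mapping: 9 0 6 5 3 2 7 8 1 4
Walk LF starting at row 1, prepending L[row]:
  step 1: row=1, L[1]='$', prepend. Next row=LF[1]=0
  step 2: row=0, L[0]='y', prepend. Next row=LF[0]=9
  step 3: row=9, L[9]='l', prepend. Next row=LF[9]=4
  step 4: row=4, L[4]='f', prepend. Next row=LF[4]=3
  step 5: row=3, L[3]='r', prepend. Next row=LF[3]=5
  step 6: row=5, L[5]='e', prepend. Next row=LF[5]=2
  step 7: row=2, L[2]='t', prepend. Next row=LF[2]=6
  step 8: row=6, L[6]='t', prepend. Next row=LF[6]=7
  step 9: row=7, L[7]='u', prepend. Next row=LF[7]=8
  step 10: row=8, L[8]='b', prepend. Next row=LF[8]=1
Reversed output: butterfly$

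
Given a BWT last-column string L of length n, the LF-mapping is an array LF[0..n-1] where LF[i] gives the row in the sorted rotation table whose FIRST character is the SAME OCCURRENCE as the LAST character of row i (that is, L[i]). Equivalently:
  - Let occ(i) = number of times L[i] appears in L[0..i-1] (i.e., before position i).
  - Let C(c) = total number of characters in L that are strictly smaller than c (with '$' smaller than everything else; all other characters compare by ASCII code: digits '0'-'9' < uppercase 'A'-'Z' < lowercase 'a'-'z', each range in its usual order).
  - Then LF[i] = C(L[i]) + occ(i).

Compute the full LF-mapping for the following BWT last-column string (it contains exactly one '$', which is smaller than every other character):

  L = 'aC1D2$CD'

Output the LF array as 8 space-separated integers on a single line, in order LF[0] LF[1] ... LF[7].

Char counts: '$':1, '1':1, '2':1, 'C':2, 'D':2, 'a':1
C (first-col start): C('$')=0, C('1')=1, C('2')=2, C('C')=3, C('D')=5, C('a')=7
L[0]='a': occ=0, LF[0]=C('a')+0=7+0=7
L[1]='C': occ=0, LF[1]=C('C')+0=3+0=3
L[2]='1': occ=0, LF[2]=C('1')+0=1+0=1
L[3]='D': occ=0, LF[3]=C('D')+0=5+0=5
L[4]='2': occ=0, LF[4]=C('2')+0=2+0=2
L[5]='$': occ=0, LF[5]=C('$')+0=0+0=0
L[6]='C': occ=1, LF[6]=C('C')+1=3+1=4
L[7]='D': occ=1, LF[7]=C('D')+1=5+1=6

Answer: 7 3 1 5 2 0 4 6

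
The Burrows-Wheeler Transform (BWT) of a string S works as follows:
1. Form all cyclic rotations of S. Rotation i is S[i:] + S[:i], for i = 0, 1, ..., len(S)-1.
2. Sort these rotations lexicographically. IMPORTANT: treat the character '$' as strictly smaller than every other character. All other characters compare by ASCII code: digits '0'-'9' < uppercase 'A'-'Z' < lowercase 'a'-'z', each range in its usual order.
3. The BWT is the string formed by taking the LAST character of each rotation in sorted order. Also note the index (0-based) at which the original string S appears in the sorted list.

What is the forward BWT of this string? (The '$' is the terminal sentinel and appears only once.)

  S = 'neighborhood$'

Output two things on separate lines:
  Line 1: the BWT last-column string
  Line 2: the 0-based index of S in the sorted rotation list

All 13 rotations (rotation i = S[i:]+S[:i]):
  rot[0] = neighborhood$
  rot[1] = eighborhood$n
  rot[2] = ighborhood$ne
  rot[3] = ghborhood$nei
  rot[4] = hborhood$neig
  rot[5] = borhood$neigh
  rot[6] = orhood$neighb
  rot[7] = rhood$neighbo
  rot[8] = hood$neighbor
  rot[9] = ood$neighborh
  rot[10] = od$neighborho
  rot[11] = d$neighborhoo
  rot[12] = $neighborhood
Sorted (with $ < everything):
  sorted[0] = $neighborhood  (last char: 'd')
  sorted[1] = borhood$neigh  (last char: 'h')
  sorted[2] = d$neighborhoo  (last char: 'o')
  sorted[3] = eighborhood$n  (last char: 'n')
  sorted[4] = ghborhood$nei  (last char: 'i')
  sorted[5] = hborhood$neig  (last char: 'g')
  sorted[6] = hood$neighbor  (last char: 'r')
  sorted[7] = ighborhood$ne  (last char: 'e')
  sorted[8] = neighborhood$  (last char: '$')
  sorted[9] = od$neighborho  (last char: 'o')
  sorted[10] = ood$neighborh  (last char: 'h')
  sorted[11] = orhood$neighb  (last char: 'b')
  sorted[12] = rhood$neighbo  (last char: 'o')
Last column: dhonigre$ohbo
Original string S is at sorted index 8

Answer: dhonigre$ohbo
8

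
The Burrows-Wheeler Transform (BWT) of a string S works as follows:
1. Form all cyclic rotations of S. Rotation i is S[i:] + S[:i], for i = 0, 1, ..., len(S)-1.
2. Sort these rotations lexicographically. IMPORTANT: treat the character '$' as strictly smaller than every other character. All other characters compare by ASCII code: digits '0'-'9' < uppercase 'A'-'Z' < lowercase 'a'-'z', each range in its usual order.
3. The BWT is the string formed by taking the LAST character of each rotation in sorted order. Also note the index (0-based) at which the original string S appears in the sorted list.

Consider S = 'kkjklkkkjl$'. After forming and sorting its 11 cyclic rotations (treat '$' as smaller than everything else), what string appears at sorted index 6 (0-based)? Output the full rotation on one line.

Answer: kkjl$kkjklk

Derivation:
All 11 rotations (rotation i = S[i:]+S[:i]):
  rot[0] = kkjklkkkjl$
  rot[1] = kjklkkkjl$k
  rot[2] = jklkkkjl$kk
  rot[3] = klkkkjl$kkj
  rot[4] = lkkkjl$kkjk
  rot[5] = kkkjl$kkjkl
  rot[6] = kkjl$kkjklk
  rot[7] = kjl$kkjklkk
  rot[8] = jl$kkjklkkk
  rot[9] = l$kkjklkkkj
  rot[10] = $kkjklkkkjl
Sorted (with $ < everything):
  sorted[0] = $kkjklkkkjl
  sorted[1] = jklkkkjl$kk
  sorted[2] = jl$kkjklkkk
  sorted[3] = kjklkkkjl$k
  sorted[4] = kjl$kkjklkk
  sorted[5] = kkjklkkkjl$
  sorted[6] = kkjl$kkjklk
  sorted[7] = kkkjl$kkjkl
  sorted[8] = klkkkjl$kkj
  sorted[9] = l$kkjklkkkj
  sorted[10] = lkkkjl$kkjk
sorted[6] = kkjl$kkjklk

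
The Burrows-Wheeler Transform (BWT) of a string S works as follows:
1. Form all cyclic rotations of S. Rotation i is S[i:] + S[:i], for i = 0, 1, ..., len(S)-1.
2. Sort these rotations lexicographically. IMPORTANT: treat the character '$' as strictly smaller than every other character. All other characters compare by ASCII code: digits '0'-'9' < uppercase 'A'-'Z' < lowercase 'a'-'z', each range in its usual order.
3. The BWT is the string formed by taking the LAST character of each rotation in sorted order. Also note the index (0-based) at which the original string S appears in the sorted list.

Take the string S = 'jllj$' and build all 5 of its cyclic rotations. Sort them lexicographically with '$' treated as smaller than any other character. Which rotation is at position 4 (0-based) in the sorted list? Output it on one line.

Answer: llj$j

Derivation:
All 5 rotations (rotation i = S[i:]+S[:i]):
  rot[0] = jllj$
  rot[1] = llj$j
  rot[2] = lj$jl
  rot[3] = j$jll
  rot[4] = $jllj
Sorted (with $ < everything):
  sorted[0] = $jllj
  sorted[1] = j$jll
  sorted[2] = jllj$
  sorted[3] = lj$jl
  sorted[4] = llj$j
sorted[4] = llj$j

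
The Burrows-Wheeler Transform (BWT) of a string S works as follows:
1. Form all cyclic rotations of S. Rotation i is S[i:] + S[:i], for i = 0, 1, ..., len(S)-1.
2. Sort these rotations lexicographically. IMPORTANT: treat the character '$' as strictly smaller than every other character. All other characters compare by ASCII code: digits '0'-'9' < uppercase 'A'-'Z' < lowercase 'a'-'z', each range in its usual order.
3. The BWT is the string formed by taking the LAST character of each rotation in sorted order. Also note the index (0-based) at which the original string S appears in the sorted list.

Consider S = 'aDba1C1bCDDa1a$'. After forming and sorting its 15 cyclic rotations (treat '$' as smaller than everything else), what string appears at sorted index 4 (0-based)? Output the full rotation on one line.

Answer: C1bCDDa1a$aDba1

Derivation:
All 15 rotations (rotation i = S[i:]+S[:i]):
  rot[0] = aDba1C1bCDDa1a$
  rot[1] = Dba1C1bCDDa1a$a
  rot[2] = ba1C1bCDDa1a$aD
  rot[3] = a1C1bCDDa1a$aDb
  rot[4] = 1C1bCDDa1a$aDba
  rot[5] = C1bCDDa1a$aDba1
  rot[6] = 1bCDDa1a$aDba1C
  rot[7] = bCDDa1a$aDba1C1
  rot[8] = CDDa1a$aDba1C1b
  rot[9] = DDa1a$aDba1C1bC
  rot[10] = Da1a$aDba1C1bCD
  rot[11] = a1a$aDba1C1bCDD
  rot[12] = 1a$aDba1C1bCDDa
  rot[13] = a$aDba1C1bCDDa1
  rot[14] = $aDba1C1bCDDa1a
Sorted (with $ < everything):
  sorted[0] = $aDba1C1bCDDa1a
  sorted[1] = 1C1bCDDa1a$aDba
  sorted[2] = 1a$aDba1C1bCDDa
  sorted[3] = 1bCDDa1a$aDba1C
  sorted[4] = C1bCDDa1a$aDba1
  sorted[5] = CDDa1a$aDba1C1b
  sorted[6] = DDa1a$aDba1C1bC
  sorted[7] = Da1a$aDba1C1bCD
  sorted[8] = Dba1C1bCDDa1a$a
  sorted[9] = a$aDba1C1bCDDa1
  sorted[10] = a1C1bCDDa1a$aDb
  sorted[11] = a1a$aDba1C1bCDD
  sorted[12] = aDba1C1bCDDa1a$
  sorted[13] = bCDDa1a$aDba1C1
  sorted[14] = ba1C1bCDDa1a$aD
sorted[4] = C1bCDDa1a$aDba1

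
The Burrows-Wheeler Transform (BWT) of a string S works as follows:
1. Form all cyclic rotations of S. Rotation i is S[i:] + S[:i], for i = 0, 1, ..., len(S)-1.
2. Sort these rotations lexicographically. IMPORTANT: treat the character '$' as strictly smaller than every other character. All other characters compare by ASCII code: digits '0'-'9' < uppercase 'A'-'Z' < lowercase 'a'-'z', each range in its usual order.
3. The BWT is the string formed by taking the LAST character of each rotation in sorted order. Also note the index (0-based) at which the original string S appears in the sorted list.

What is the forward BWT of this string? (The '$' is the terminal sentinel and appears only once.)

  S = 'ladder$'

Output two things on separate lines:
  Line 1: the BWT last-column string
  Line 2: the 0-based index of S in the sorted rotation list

All 7 rotations (rotation i = S[i:]+S[:i]):
  rot[0] = ladder$
  rot[1] = adder$l
  rot[2] = dder$la
  rot[3] = der$lad
  rot[4] = er$ladd
  rot[5] = r$ladde
  rot[6] = $ladder
Sorted (with $ < everything):
  sorted[0] = $ladder  (last char: 'r')
  sorted[1] = adder$l  (last char: 'l')
  sorted[2] = dder$la  (last char: 'a')
  sorted[3] = der$lad  (last char: 'd')
  sorted[4] = er$ladd  (last char: 'd')
  sorted[5] = ladder$  (last char: '$')
  sorted[6] = r$ladde  (last char: 'e')
Last column: rladd$e
Original string S is at sorted index 5

Answer: rladd$e
5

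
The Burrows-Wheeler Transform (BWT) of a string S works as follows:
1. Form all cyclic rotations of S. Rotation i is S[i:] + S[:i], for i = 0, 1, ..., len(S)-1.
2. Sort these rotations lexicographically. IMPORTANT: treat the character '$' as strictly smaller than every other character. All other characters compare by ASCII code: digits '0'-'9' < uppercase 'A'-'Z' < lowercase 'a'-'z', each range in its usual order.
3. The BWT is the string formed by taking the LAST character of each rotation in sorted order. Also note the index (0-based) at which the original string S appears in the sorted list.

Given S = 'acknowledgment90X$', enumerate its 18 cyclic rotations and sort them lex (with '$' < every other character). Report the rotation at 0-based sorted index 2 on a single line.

All 18 rotations (rotation i = S[i:]+S[:i]):
  rot[0] = acknowledgment90X$
  rot[1] = cknowledgment90X$a
  rot[2] = knowledgment90X$ac
  rot[3] = nowledgment90X$ack
  rot[4] = owledgment90X$ackn
  rot[5] = wledgment90X$ackno
  rot[6] = ledgment90X$acknow
  rot[7] = edgment90X$acknowl
  rot[8] = dgment90X$acknowle
  rot[9] = gment90X$acknowled
  rot[10] = ment90X$acknowledg
  rot[11] = ent90X$acknowledgm
  rot[12] = nt90X$acknowledgme
  rot[13] = t90X$acknowledgmen
  rot[14] = 90X$acknowledgment
  rot[15] = 0X$acknowledgment9
  rot[16] = X$acknowledgment90
  rot[17] = $acknowledgment90X
Sorted (with $ < everything):
  sorted[0] = $acknowledgment90X
  sorted[1] = 0X$acknowledgment9
  sorted[2] = 90X$acknowledgment
  sorted[3] = X$acknowledgment90
  sorted[4] = acknowledgment90X$
  sorted[5] = cknowledgment90X$a
  sorted[6] = dgment90X$acknowle
  sorted[7] = edgment90X$acknowl
  sorted[8] = ent90X$acknowledgm
  sorted[9] = gment90X$acknowled
  sorted[10] = knowledgment90X$ac
  sorted[11] = ledgment90X$acknow
  sorted[12] = ment90X$acknowledg
  sorted[13] = nowledgment90X$ack
  sorted[14] = nt90X$acknowledgme
  sorted[15] = owledgment90X$ackn
  sorted[16] = t90X$acknowledgmen
  sorted[17] = wledgment90X$ackno
sorted[2] = 90X$acknowledgment

Answer: 90X$acknowledgment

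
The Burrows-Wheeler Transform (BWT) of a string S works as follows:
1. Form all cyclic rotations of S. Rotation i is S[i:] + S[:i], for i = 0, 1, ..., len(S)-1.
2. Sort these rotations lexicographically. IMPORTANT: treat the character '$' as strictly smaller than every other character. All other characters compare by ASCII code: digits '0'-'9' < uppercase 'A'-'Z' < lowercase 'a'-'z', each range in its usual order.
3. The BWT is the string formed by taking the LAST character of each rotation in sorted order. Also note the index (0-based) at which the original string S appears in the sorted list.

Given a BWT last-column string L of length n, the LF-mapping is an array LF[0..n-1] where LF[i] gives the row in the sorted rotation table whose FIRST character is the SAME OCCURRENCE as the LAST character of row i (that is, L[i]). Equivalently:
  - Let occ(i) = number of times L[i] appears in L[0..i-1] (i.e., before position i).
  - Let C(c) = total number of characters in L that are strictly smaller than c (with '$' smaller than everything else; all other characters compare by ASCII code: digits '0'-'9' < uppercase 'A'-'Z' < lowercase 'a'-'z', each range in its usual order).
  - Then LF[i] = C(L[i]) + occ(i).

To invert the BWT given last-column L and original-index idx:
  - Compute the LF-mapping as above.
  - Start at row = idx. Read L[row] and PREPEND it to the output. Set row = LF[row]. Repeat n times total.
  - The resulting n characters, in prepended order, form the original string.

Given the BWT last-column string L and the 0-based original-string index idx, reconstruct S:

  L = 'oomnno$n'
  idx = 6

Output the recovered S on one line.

LF mapping: 5 6 1 2 3 7 0 4
Walk LF starting at row 6, prepending L[row]:
  step 1: row=6, L[6]='$', prepend. Next row=LF[6]=0
  step 2: row=0, L[0]='o', prepend. Next row=LF[0]=5
  step 3: row=5, L[5]='o', prepend. Next row=LF[5]=7
  step 4: row=7, L[7]='n', prepend. Next row=LF[7]=4
  step 5: row=4, L[4]='n', prepend. Next row=LF[4]=3
  step 6: row=3, L[3]='n', prepend. Next row=LF[3]=2
  step 7: row=2, L[2]='m', prepend. Next row=LF[2]=1
  step 8: row=1, L[1]='o', prepend. Next row=LF[1]=6
Reversed output: omnnnoo$

Answer: omnnnoo$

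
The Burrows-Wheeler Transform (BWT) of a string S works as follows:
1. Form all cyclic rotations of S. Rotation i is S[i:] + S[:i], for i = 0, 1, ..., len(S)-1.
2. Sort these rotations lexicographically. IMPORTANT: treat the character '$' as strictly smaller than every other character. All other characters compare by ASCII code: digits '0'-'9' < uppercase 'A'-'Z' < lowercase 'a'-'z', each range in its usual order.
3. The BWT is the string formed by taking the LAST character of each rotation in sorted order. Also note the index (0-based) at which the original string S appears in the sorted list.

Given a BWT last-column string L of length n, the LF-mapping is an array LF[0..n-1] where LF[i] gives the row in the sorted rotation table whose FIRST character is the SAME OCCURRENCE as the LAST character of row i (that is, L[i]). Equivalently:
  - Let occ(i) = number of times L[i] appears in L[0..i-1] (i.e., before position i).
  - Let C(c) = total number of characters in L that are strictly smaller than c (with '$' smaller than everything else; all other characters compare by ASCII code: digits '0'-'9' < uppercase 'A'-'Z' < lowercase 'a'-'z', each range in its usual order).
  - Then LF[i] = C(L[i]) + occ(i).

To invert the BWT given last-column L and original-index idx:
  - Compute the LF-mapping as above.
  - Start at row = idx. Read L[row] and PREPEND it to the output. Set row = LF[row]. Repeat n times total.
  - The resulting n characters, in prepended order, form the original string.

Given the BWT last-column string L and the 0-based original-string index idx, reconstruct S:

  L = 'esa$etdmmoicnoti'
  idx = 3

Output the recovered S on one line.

LF mapping: 4 13 1 0 5 14 3 8 9 11 6 2 10 12 15 7
Walk LF starting at row 3, prepending L[row]:
  step 1: row=3, L[3]='$', prepend. Next row=LF[3]=0
  step 2: row=0, L[0]='e', prepend. Next row=LF[0]=4
  step 3: row=4, L[4]='e', prepend. Next row=LF[4]=5
  step 4: row=5, L[5]='t', prepend. Next row=LF[5]=14
  step 5: row=14, L[14]='t', prepend. Next row=LF[14]=15
  step 6: row=15, L[15]='i', prepend. Next row=LF[15]=7
  step 7: row=7, L[7]='m', prepend. Next row=LF[7]=8
  step 8: row=8, L[8]='m', prepend. Next row=LF[8]=9
  step 9: row=9, L[9]='o', prepend. Next row=LF[9]=11
  step 10: row=11, L[11]='c', prepend. Next row=LF[11]=2
  step 11: row=2, L[2]='a', prepend. Next row=LF[2]=1
  step 12: row=1, L[1]='s', prepend. Next row=LF[1]=13
  step 13: row=13, L[13]='o', prepend. Next row=LF[13]=12
  step 14: row=12, L[12]='n', prepend. Next row=LF[12]=10
  step 15: row=10, L[10]='i', prepend. Next row=LF[10]=6
  step 16: row=6, L[6]='d', prepend. Next row=LF[6]=3
Reversed output: dinosacommittee$

Answer: dinosacommittee$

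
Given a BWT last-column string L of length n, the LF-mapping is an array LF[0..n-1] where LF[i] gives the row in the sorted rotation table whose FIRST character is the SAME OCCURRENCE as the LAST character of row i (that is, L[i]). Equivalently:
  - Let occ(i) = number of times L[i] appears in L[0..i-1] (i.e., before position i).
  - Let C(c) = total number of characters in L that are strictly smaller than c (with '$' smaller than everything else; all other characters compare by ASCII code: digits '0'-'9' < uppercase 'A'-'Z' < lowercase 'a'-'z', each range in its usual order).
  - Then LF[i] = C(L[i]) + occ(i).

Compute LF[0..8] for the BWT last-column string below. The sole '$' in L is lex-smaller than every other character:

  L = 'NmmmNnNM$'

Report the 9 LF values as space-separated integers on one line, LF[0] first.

Answer: 2 5 6 7 3 8 4 1 0

Derivation:
Char counts: '$':1, 'M':1, 'N':3, 'm':3, 'n':1
C (first-col start): C('$')=0, C('M')=1, C('N')=2, C('m')=5, C('n')=8
L[0]='N': occ=0, LF[0]=C('N')+0=2+0=2
L[1]='m': occ=0, LF[1]=C('m')+0=5+0=5
L[2]='m': occ=1, LF[2]=C('m')+1=5+1=6
L[3]='m': occ=2, LF[3]=C('m')+2=5+2=7
L[4]='N': occ=1, LF[4]=C('N')+1=2+1=3
L[5]='n': occ=0, LF[5]=C('n')+0=8+0=8
L[6]='N': occ=2, LF[6]=C('N')+2=2+2=4
L[7]='M': occ=0, LF[7]=C('M')+0=1+0=1
L[8]='$': occ=0, LF[8]=C('$')+0=0+0=0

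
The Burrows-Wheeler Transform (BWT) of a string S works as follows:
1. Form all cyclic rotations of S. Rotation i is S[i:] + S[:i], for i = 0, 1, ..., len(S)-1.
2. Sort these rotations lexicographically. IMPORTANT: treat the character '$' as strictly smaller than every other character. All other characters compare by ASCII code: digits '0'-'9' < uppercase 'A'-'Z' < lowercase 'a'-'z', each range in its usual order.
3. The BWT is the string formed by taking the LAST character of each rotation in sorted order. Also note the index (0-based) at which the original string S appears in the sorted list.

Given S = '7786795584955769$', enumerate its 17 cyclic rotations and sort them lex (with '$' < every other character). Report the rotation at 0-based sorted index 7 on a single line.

All 17 rotations (rotation i = S[i:]+S[:i]):
  rot[0] = 7786795584955769$
  rot[1] = 786795584955769$7
  rot[2] = 86795584955769$77
  rot[3] = 6795584955769$778
  rot[4] = 795584955769$7786
  rot[5] = 95584955769$77867
  rot[6] = 5584955769$778679
  rot[7] = 584955769$7786795
  rot[8] = 84955769$77867955
  rot[9] = 4955769$778679558
  rot[10] = 955769$7786795584
  rot[11] = 55769$77867955849
  rot[12] = 5769$778679558495
  rot[13] = 769$7786795584955
  rot[14] = 69$77867955849557
  rot[15] = 9$778679558495576
  rot[16] = $7786795584955769
Sorted (with $ < everything):
  sorted[0] = $7786795584955769
  sorted[1] = 4955769$778679558
  sorted[2] = 55769$77867955849
  sorted[3] = 5584955769$778679
  sorted[4] = 5769$778679558495
  sorted[5] = 584955769$7786795
  sorted[6] = 6795584955769$778
  sorted[7] = 69$77867955849557
  sorted[8] = 769$7786795584955
  sorted[9] = 7786795584955769$
  sorted[10] = 786795584955769$7
  sorted[11] = 795584955769$7786
  sorted[12] = 84955769$77867955
  sorted[13] = 86795584955769$77
  sorted[14] = 9$778679558495576
  sorted[15] = 955769$7786795584
  sorted[16] = 95584955769$77867
sorted[7] = 69$77867955849557

Answer: 69$77867955849557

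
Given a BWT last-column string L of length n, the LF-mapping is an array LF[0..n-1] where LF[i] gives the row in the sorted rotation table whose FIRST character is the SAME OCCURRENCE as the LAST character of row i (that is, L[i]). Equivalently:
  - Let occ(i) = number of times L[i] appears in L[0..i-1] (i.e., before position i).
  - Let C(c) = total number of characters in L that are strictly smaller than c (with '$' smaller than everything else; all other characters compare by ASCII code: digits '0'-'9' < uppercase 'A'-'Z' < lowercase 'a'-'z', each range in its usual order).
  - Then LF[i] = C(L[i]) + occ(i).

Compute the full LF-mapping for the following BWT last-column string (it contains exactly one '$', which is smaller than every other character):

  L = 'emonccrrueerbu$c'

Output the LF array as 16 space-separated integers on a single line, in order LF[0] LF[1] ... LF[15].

Answer: 5 8 10 9 2 3 11 12 14 6 7 13 1 15 0 4

Derivation:
Char counts: '$':1, 'b':1, 'c':3, 'e':3, 'm':1, 'n':1, 'o':1, 'r':3, 'u':2
C (first-col start): C('$')=0, C('b')=1, C('c')=2, C('e')=5, C('m')=8, C('n')=9, C('o')=10, C('r')=11, C('u')=14
L[0]='e': occ=0, LF[0]=C('e')+0=5+0=5
L[1]='m': occ=0, LF[1]=C('m')+0=8+0=8
L[2]='o': occ=0, LF[2]=C('o')+0=10+0=10
L[3]='n': occ=0, LF[3]=C('n')+0=9+0=9
L[4]='c': occ=0, LF[4]=C('c')+0=2+0=2
L[5]='c': occ=1, LF[5]=C('c')+1=2+1=3
L[6]='r': occ=0, LF[6]=C('r')+0=11+0=11
L[7]='r': occ=1, LF[7]=C('r')+1=11+1=12
L[8]='u': occ=0, LF[8]=C('u')+0=14+0=14
L[9]='e': occ=1, LF[9]=C('e')+1=5+1=6
L[10]='e': occ=2, LF[10]=C('e')+2=5+2=7
L[11]='r': occ=2, LF[11]=C('r')+2=11+2=13
L[12]='b': occ=0, LF[12]=C('b')+0=1+0=1
L[13]='u': occ=1, LF[13]=C('u')+1=14+1=15
L[14]='$': occ=0, LF[14]=C('$')+0=0+0=0
L[15]='c': occ=2, LF[15]=C('c')+2=2+2=4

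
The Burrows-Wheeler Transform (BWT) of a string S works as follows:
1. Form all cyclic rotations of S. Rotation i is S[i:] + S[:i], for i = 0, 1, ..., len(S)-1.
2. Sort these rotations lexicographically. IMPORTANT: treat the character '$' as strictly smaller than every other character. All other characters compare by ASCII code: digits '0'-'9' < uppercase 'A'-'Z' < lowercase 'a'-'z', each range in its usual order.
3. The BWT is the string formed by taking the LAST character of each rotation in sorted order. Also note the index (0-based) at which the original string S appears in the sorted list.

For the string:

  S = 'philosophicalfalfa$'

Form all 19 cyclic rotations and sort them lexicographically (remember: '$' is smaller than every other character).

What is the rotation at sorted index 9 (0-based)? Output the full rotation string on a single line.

All 19 rotations (rotation i = S[i:]+S[:i]):
  rot[0] = philosophicalfalfa$
  rot[1] = hilosophicalfalfa$p
  rot[2] = ilosophicalfalfa$ph
  rot[3] = losophicalfalfa$phi
  rot[4] = osophicalfalfa$phil
  rot[5] = sophicalfalfa$philo
  rot[6] = ophicalfalfa$philos
  rot[7] = phicalfalfa$philoso
  rot[8] = hicalfalfa$philosop
  rot[9] = icalfalfa$philosoph
  rot[10] = calfalfa$philosophi
  rot[11] = alfalfa$philosophic
  rot[12] = lfalfa$philosophica
  rot[13] = falfa$philosophical
  rot[14] = alfa$philosophicalf
  rot[15] = lfa$philosophicalfa
  rot[16] = fa$philosophicalfal
  rot[17] = a$philosophicalfalf
  rot[18] = $philosophicalfalfa
Sorted (with $ < everything):
  sorted[0] = $philosophicalfalfa
  sorted[1] = a$philosophicalfalf
  sorted[2] = alfa$philosophicalf
  sorted[3] = alfalfa$philosophic
  sorted[4] = calfalfa$philosophi
  sorted[5] = fa$philosophicalfal
  sorted[6] = falfa$philosophical
  sorted[7] = hicalfalfa$philosop
  sorted[8] = hilosophicalfalfa$p
  sorted[9] = icalfalfa$philosoph
  sorted[10] = ilosophicalfalfa$ph
  sorted[11] = lfa$philosophicalfa
  sorted[12] = lfalfa$philosophica
  sorted[13] = losophicalfalfa$phi
  sorted[14] = ophicalfalfa$philos
  sorted[15] = osophicalfalfa$phil
  sorted[16] = phicalfalfa$philoso
  sorted[17] = philosophicalfalfa$
  sorted[18] = sophicalfalfa$philo
sorted[9] = icalfalfa$philosoph

Answer: icalfalfa$philosoph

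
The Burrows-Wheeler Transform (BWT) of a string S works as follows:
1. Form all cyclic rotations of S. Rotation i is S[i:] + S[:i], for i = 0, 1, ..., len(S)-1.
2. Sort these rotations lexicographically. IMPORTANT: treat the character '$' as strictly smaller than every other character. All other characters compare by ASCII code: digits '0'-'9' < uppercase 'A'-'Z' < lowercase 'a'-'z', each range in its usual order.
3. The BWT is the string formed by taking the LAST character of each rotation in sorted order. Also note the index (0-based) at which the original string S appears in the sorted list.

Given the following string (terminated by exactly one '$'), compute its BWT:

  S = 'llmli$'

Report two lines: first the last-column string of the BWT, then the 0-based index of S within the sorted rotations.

Answer: ilm$ll
3

Derivation:
All 6 rotations (rotation i = S[i:]+S[:i]):
  rot[0] = llmli$
  rot[1] = lmli$l
  rot[2] = mli$ll
  rot[3] = li$llm
  rot[4] = i$llml
  rot[5] = $llmli
Sorted (with $ < everything):
  sorted[0] = $llmli  (last char: 'i')
  sorted[1] = i$llml  (last char: 'l')
  sorted[2] = li$llm  (last char: 'm')
  sorted[3] = llmli$  (last char: '$')
  sorted[4] = lmli$l  (last char: 'l')
  sorted[5] = mli$ll  (last char: 'l')
Last column: ilm$ll
Original string S is at sorted index 3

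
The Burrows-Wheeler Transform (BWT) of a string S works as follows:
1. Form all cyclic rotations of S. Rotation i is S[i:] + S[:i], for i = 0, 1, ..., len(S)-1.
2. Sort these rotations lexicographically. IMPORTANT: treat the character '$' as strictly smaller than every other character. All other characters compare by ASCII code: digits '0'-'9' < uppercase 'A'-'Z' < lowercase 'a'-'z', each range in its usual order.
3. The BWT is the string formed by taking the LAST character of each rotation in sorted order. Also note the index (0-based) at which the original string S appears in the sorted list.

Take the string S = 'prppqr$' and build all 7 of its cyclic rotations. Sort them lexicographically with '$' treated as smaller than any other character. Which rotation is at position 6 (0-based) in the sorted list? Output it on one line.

Answer: rppqr$p

Derivation:
All 7 rotations (rotation i = S[i:]+S[:i]):
  rot[0] = prppqr$
  rot[1] = rppqr$p
  rot[2] = ppqr$pr
  rot[3] = pqr$prp
  rot[4] = qr$prpp
  rot[5] = r$prppq
  rot[6] = $prppqr
Sorted (with $ < everything):
  sorted[0] = $prppqr
  sorted[1] = ppqr$pr
  sorted[2] = pqr$prp
  sorted[3] = prppqr$
  sorted[4] = qr$prpp
  sorted[5] = r$prppq
  sorted[6] = rppqr$p
sorted[6] = rppqr$p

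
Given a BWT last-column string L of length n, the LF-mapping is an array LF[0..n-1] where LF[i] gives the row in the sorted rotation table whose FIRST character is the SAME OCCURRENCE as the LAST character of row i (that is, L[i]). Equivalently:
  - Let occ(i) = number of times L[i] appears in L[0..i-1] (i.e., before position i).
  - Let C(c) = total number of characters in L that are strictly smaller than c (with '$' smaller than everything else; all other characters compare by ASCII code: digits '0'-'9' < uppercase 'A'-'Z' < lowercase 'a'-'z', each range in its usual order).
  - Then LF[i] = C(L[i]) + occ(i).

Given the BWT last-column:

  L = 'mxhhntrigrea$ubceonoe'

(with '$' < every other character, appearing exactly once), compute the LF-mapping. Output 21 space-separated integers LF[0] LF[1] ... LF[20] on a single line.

Answer: 11 20 8 9 12 18 16 10 7 17 4 1 0 19 2 3 5 14 13 15 6

Derivation:
Char counts: '$':1, 'a':1, 'b':1, 'c':1, 'e':3, 'g':1, 'h':2, 'i':1, 'm':1, 'n':2, 'o':2, 'r':2, 't':1, 'u':1, 'x':1
C (first-col start): C('$')=0, C('a')=1, C('b')=2, C('c')=3, C('e')=4, C('g')=7, C('h')=8, C('i')=10, C('m')=11, C('n')=12, C('o')=14, C('r')=16, C('t')=18, C('u')=19, C('x')=20
L[0]='m': occ=0, LF[0]=C('m')+0=11+0=11
L[1]='x': occ=0, LF[1]=C('x')+0=20+0=20
L[2]='h': occ=0, LF[2]=C('h')+0=8+0=8
L[3]='h': occ=1, LF[3]=C('h')+1=8+1=9
L[4]='n': occ=0, LF[4]=C('n')+0=12+0=12
L[5]='t': occ=0, LF[5]=C('t')+0=18+0=18
L[6]='r': occ=0, LF[6]=C('r')+0=16+0=16
L[7]='i': occ=0, LF[7]=C('i')+0=10+0=10
L[8]='g': occ=0, LF[8]=C('g')+0=7+0=7
L[9]='r': occ=1, LF[9]=C('r')+1=16+1=17
L[10]='e': occ=0, LF[10]=C('e')+0=4+0=4
L[11]='a': occ=0, LF[11]=C('a')+0=1+0=1
L[12]='$': occ=0, LF[12]=C('$')+0=0+0=0
L[13]='u': occ=0, LF[13]=C('u')+0=19+0=19
L[14]='b': occ=0, LF[14]=C('b')+0=2+0=2
L[15]='c': occ=0, LF[15]=C('c')+0=3+0=3
L[16]='e': occ=1, LF[16]=C('e')+1=4+1=5
L[17]='o': occ=0, LF[17]=C('o')+0=14+0=14
L[18]='n': occ=1, LF[18]=C('n')+1=12+1=13
L[19]='o': occ=1, LF[19]=C('o')+1=14+1=15
L[20]='e': occ=2, LF[20]=C('e')+2=4+2=6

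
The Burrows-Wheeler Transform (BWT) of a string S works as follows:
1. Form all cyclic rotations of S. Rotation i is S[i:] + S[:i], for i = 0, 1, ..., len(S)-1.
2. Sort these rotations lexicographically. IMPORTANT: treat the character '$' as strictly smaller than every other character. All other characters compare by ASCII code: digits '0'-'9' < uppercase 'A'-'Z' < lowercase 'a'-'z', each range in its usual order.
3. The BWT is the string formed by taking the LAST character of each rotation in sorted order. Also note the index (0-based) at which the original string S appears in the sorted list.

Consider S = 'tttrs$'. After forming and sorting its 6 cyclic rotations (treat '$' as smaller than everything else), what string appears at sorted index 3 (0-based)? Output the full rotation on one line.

Answer: trs$tt

Derivation:
All 6 rotations (rotation i = S[i:]+S[:i]):
  rot[0] = tttrs$
  rot[1] = ttrs$t
  rot[2] = trs$tt
  rot[3] = rs$ttt
  rot[4] = s$tttr
  rot[5] = $tttrs
Sorted (with $ < everything):
  sorted[0] = $tttrs
  sorted[1] = rs$ttt
  sorted[2] = s$tttr
  sorted[3] = trs$tt
  sorted[4] = ttrs$t
  sorted[5] = tttrs$
sorted[3] = trs$tt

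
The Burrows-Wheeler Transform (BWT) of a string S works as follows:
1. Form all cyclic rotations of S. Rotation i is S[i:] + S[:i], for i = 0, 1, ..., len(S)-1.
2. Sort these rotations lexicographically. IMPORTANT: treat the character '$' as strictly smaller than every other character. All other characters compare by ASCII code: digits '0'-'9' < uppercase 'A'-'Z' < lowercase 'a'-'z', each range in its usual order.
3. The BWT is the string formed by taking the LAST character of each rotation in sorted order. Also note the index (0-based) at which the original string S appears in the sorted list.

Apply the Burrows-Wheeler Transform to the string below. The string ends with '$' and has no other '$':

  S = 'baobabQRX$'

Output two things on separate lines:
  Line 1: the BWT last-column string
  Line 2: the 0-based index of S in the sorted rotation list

All 10 rotations (rotation i = S[i:]+S[:i]):
  rot[0] = baobabQRX$
  rot[1] = aobabQRX$b
  rot[2] = obabQRX$ba
  rot[3] = babQRX$bao
  rot[4] = abQRX$baob
  rot[5] = bQRX$baoba
  rot[6] = QRX$baobab
  rot[7] = RX$baobabQ
  rot[8] = X$baobabQR
  rot[9] = $baobabQRX
Sorted (with $ < everything):
  sorted[0] = $baobabQRX  (last char: 'X')
  sorted[1] = QRX$baobab  (last char: 'b')
  sorted[2] = RX$baobabQ  (last char: 'Q')
  sorted[3] = X$baobabQR  (last char: 'R')
  sorted[4] = abQRX$baob  (last char: 'b')
  sorted[5] = aobabQRX$b  (last char: 'b')
  sorted[6] = bQRX$baoba  (last char: 'a')
  sorted[7] = babQRX$bao  (last char: 'o')
  sorted[8] = baobabQRX$  (last char: '$')
  sorted[9] = obabQRX$ba  (last char: 'a')
Last column: XbQRbbao$a
Original string S is at sorted index 8

Answer: XbQRbbao$a
8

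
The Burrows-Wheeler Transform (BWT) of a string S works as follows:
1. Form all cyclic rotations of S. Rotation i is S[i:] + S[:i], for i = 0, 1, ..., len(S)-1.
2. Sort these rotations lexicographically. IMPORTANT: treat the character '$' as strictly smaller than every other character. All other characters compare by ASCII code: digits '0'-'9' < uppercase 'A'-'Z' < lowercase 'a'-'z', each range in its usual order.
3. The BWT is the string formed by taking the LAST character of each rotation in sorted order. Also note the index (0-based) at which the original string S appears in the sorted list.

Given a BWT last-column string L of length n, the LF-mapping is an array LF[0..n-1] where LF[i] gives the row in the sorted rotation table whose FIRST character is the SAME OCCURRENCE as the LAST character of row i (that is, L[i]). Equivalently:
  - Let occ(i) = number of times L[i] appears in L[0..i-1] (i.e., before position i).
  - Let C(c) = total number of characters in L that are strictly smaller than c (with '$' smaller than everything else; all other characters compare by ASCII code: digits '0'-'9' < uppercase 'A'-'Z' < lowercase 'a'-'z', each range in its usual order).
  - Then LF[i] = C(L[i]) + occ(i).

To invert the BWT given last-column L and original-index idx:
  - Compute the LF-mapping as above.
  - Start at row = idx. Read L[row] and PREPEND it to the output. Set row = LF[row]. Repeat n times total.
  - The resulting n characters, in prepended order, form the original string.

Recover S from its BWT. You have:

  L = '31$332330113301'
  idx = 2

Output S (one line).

Answer: 03313321313103$

Derivation:
LF mapping: 8 3 0 9 10 7 11 12 1 4 5 13 14 2 6
Walk LF starting at row 2, prepending L[row]:
  step 1: row=2, L[2]='$', prepend. Next row=LF[2]=0
  step 2: row=0, L[0]='3', prepend. Next row=LF[0]=8
  step 3: row=8, L[8]='0', prepend. Next row=LF[8]=1
  step 4: row=1, L[1]='1', prepend. Next row=LF[1]=3
  step 5: row=3, L[3]='3', prepend. Next row=LF[3]=9
  step 6: row=9, L[9]='1', prepend. Next row=LF[9]=4
  step 7: row=4, L[4]='3', prepend. Next row=LF[4]=10
  step 8: row=10, L[10]='1', prepend. Next row=LF[10]=5
  step 9: row=5, L[5]='2', prepend. Next row=LF[5]=7
  step 10: row=7, L[7]='3', prepend. Next row=LF[7]=12
  step 11: row=12, L[12]='3', prepend. Next row=LF[12]=14
  step 12: row=14, L[14]='1', prepend. Next row=LF[14]=6
  step 13: row=6, L[6]='3', prepend. Next row=LF[6]=11
  step 14: row=11, L[11]='3', prepend. Next row=LF[11]=13
  step 15: row=13, L[13]='0', prepend. Next row=LF[13]=2
Reversed output: 03313321313103$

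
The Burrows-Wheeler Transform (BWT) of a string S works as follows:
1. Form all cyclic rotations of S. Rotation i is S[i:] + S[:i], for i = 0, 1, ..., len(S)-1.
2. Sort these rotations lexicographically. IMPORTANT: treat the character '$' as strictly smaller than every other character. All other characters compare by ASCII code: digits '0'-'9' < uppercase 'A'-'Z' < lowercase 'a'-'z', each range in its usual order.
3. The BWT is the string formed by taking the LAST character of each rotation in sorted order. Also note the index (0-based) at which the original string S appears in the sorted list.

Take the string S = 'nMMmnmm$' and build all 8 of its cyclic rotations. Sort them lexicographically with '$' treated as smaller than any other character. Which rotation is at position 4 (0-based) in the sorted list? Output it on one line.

All 8 rotations (rotation i = S[i:]+S[:i]):
  rot[0] = nMMmnmm$
  rot[1] = MMmnmm$n
  rot[2] = Mmnmm$nM
  rot[3] = mnmm$nMM
  rot[4] = nmm$nMMm
  rot[5] = mm$nMMmn
  rot[6] = m$nMMmnm
  rot[7] = $nMMmnmm
Sorted (with $ < everything):
  sorted[0] = $nMMmnmm
  sorted[1] = MMmnmm$n
  sorted[2] = Mmnmm$nM
  sorted[3] = m$nMMmnm
  sorted[4] = mm$nMMmn
  sorted[5] = mnmm$nMM
  sorted[6] = nMMmnmm$
  sorted[7] = nmm$nMMm
sorted[4] = mm$nMMmn

Answer: mm$nMMmn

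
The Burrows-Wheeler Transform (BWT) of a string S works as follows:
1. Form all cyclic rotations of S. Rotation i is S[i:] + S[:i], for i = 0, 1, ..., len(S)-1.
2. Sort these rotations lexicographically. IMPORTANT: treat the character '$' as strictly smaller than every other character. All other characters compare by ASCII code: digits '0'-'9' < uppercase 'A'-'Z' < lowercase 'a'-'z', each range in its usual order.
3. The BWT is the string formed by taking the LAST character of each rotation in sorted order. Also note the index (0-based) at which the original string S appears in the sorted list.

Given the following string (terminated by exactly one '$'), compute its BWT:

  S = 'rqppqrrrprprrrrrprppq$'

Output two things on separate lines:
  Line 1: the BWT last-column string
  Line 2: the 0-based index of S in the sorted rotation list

Answer: qrqpprrrprpprrp$rrrqrp
15

Derivation:
All 22 rotations (rotation i = S[i:]+S[:i]):
  rot[0] = rqppqrrrprprrrrrprppq$
  rot[1] = qppqrrrprprrrrrprppq$r
  rot[2] = ppqrrrprprrrrrprppq$rq
  rot[3] = pqrrrprprrrrrprppq$rqp
  rot[4] = qrrrprprrrrrprppq$rqpp
  rot[5] = rrrprprrrrrprppq$rqppq
  rot[6] = rrprprrrrrprppq$rqppqr
  rot[7] = rprprrrrrprppq$rqppqrr
  rot[8] = prprrrrrprppq$rqppqrrr
  rot[9] = rprrrrrprppq$rqppqrrrp
  rot[10] = prrrrrprppq$rqppqrrrpr
  rot[11] = rrrrrprppq$rqppqrrrprp
  rot[12] = rrrrprppq$rqppqrrrprpr
  rot[13] = rrrprppq$rqppqrrrprprr
  rot[14] = rrprppq$rqppqrrrprprrr
  rot[15] = rprppq$rqppqrrrprprrrr
  rot[16] = prppq$rqppqrrrprprrrrr
  rot[17] = rppq$rqppqrrrprprrrrrp
  rot[18] = ppq$rqppqrrrprprrrrrpr
  rot[19] = pq$rqppqrrrprprrrrrprp
  rot[20] = q$rqppqrrrprprrrrrprpp
  rot[21] = $rqppqrrrprprrrrrprppq
Sorted (with $ < everything):
  sorted[0] = $rqppqrrrprprrrrrprppq  (last char: 'q')
  sorted[1] = ppq$rqppqrrrprprrrrrpr  (last char: 'r')
  sorted[2] = ppqrrrprprrrrrprppq$rq  (last char: 'q')
  sorted[3] = pq$rqppqrrrprprrrrrprp  (last char: 'p')
  sorted[4] = pqrrrprprrrrrprppq$rqp  (last char: 'p')
  sorted[5] = prppq$rqppqrrrprprrrrr  (last char: 'r')
  sorted[6] = prprrrrrprppq$rqppqrrr  (last char: 'r')
  sorted[7] = prrrrrprppq$rqppqrrrpr  (last char: 'r')
  sorted[8] = q$rqppqrrrprprrrrrprpp  (last char: 'p')
  sorted[9] = qppqrrrprprrrrrprppq$r  (last char: 'r')
  sorted[10] = qrrrprprrrrrprppq$rqpp  (last char: 'p')
  sorted[11] = rppq$rqppqrrrprprrrrrp  (last char: 'p')
  sorted[12] = rprppq$rqppqrrrprprrrr  (last char: 'r')
  sorted[13] = rprprrrrrprppq$rqppqrr  (last char: 'r')
  sorted[14] = rprrrrrprppq$rqppqrrrp  (last char: 'p')
  sorted[15] = rqppqrrrprprrrrrprppq$  (last char: '$')
  sorted[16] = rrprppq$rqppqrrrprprrr  (last char: 'r')
  sorted[17] = rrprprrrrrprppq$rqppqr  (last char: 'r')
  sorted[18] = rrrprppq$rqppqrrrprprr  (last char: 'r')
  sorted[19] = rrrprprrrrrprppq$rqppq  (last char: 'q')
  sorted[20] = rrrrprppq$rqppqrrrprpr  (last char: 'r')
  sorted[21] = rrrrrprppq$rqppqrrrprp  (last char: 'p')
Last column: qrqpprrrprpprrp$rrrqrp
Original string S is at sorted index 15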